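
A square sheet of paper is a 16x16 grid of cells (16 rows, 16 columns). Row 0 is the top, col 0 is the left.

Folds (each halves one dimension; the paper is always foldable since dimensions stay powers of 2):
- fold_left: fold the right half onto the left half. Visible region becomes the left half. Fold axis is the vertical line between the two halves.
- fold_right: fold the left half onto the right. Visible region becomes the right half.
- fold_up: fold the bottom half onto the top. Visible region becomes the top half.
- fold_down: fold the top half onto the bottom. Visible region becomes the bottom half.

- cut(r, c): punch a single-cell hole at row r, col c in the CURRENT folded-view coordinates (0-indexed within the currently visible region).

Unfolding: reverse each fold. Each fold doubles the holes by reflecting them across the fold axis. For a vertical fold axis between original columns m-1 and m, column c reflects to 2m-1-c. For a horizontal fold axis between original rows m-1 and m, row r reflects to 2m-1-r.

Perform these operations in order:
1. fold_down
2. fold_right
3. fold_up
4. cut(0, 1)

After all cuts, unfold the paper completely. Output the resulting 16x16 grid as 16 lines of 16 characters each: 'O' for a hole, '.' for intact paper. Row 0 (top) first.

Op 1 fold_down: fold axis h@8; visible region now rows[8,16) x cols[0,16) = 8x16
Op 2 fold_right: fold axis v@8; visible region now rows[8,16) x cols[8,16) = 8x8
Op 3 fold_up: fold axis h@12; visible region now rows[8,12) x cols[8,16) = 4x8
Op 4 cut(0, 1): punch at orig (8,9); cuts so far [(8, 9)]; region rows[8,12) x cols[8,16) = 4x8
Unfold 1 (reflect across h@12): 2 holes -> [(8, 9), (15, 9)]
Unfold 2 (reflect across v@8): 4 holes -> [(8, 6), (8, 9), (15, 6), (15, 9)]
Unfold 3 (reflect across h@8): 8 holes -> [(0, 6), (0, 9), (7, 6), (7, 9), (8, 6), (8, 9), (15, 6), (15, 9)]

Answer: ......O..O......
................
................
................
................
................
................
......O..O......
......O..O......
................
................
................
................
................
................
......O..O......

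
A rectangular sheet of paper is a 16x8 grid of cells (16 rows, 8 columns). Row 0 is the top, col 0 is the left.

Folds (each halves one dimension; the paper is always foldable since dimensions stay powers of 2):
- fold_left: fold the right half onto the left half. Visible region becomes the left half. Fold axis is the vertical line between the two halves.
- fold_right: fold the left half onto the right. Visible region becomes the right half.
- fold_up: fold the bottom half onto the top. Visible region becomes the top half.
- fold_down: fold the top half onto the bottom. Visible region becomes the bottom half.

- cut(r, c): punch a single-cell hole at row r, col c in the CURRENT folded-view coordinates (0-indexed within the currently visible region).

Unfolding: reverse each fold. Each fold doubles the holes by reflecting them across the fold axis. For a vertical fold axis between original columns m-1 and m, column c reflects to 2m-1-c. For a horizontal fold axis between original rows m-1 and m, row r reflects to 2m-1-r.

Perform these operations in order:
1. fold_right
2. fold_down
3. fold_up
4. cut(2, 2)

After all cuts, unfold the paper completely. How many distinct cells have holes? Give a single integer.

Answer: 8

Derivation:
Op 1 fold_right: fold axis v@4; visible region now rows[0,16) x cols[4,8) = 16x4
Op 2 fold_down: fold axis h@8; visible region now rows[8,16) x cols[4,8) = 8x4
Op 3 fold_up: fold axis h@12; visible region now rows[8,12) x cols[4,8) = 4x4
Op 4 cut(2, 2): punch at orig (10,6); cuts so far [(10, 6)]; region rows[8,12) x cols[4,8) = 4x4
Unfold 1 (reflect across h@12): 2 holes -> [(10, 6), (13, 6)]
Unfold 2 (reflect across h@8): 4 holes -> [(2, 6), (5, 6), (10, 6), (13, 6)]
Unfold 3 (reflect across v@4): 8 holes -> [(2, 1), (2, 6), (5, 1), (5, 6), (10, 1), (10, 6), (13, 1), (13, 6)]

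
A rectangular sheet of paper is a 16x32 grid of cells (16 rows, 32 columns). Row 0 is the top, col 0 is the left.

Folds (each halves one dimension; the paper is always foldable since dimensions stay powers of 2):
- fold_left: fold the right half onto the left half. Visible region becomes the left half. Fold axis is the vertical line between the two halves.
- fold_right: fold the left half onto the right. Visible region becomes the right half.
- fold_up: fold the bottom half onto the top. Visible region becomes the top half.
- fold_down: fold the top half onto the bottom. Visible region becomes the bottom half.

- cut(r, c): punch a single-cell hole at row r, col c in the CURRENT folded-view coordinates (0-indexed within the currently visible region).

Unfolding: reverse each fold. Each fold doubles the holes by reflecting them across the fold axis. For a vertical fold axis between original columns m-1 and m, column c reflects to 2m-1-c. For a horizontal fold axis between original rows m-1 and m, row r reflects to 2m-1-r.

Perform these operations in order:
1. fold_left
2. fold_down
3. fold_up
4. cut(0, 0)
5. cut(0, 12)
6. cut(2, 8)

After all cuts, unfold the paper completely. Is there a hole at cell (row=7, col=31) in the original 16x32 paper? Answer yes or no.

Answer: yes

Derivation:
Op 1 fold_left: fold axis v@16; visible region now rows[0,16) x cols[0,16) = 16x16
Op 2 fold_down: fold axis h@8; visible region now rows[8,16) x cols[0,16) = 8x16
Op 3 fold_up: fold axis h@12; visible region now rows[8,12) x cols[0,16) = 4x16
Op 4 cut(0, 0): punch at orig (8,0); cuts so far [(8, 0)]; region rows[8,12) x cols[0,16) = 4x16
Op 5 cut(0, 12): punch at orig (8,12); cuts so far [(8, 0), (8, 12)]; region rows[8,12) x cols[0,16) = 4x16
Op 6 cut(2, 8): punch at orig (10,8); cuts so far [(8, 0), (8, 12), (10, 8)]; region rows[8,12) x cols[0,16) = 4x16
Unfold 1 (reflect across h@12): 6 holes -> [(8, 0), (8, 12), (10, 8), (13, 8), (15, 0), (15, 12)]
Unfold 2 (reflect across h@8): 12 holes -> [(0, 0), (0, 12), (2, 8), (5, 8), (7, 0), (7, 12), (8, 0), (8, 12), (10, 8), (13, 8), (15, 0), (15, 12)]
Unfold 3 (reflect across v@16): 24 holes -> [(0, 0), (0, 12), (0, 19), (0, 31), (2, 8), (2, 23), (5, 8), (5, 23), (7, 0), (7, 12), (7, 19), (7, 31), (8, 0), (8, 12), (8, 19), (8, 31), (10, 8), (10, 23), (13, 8), (13, 23), (15, 0), (15, 12), (15, 19), (15, 31)]
Holes: [(0, 0), (0, 12), (0, 19), (0, 31), (2, 8), (2, 23), (5, 8), (5, 23), (7, 0), (7, 12), (7, 19), (7, 31), (8, 0), (8, 12), (8, 19), (8, 31), (10, 8), (10, 23), (13, 8), (13, 23), (15, 0), (15, 12), (15, 19), (15, 31)]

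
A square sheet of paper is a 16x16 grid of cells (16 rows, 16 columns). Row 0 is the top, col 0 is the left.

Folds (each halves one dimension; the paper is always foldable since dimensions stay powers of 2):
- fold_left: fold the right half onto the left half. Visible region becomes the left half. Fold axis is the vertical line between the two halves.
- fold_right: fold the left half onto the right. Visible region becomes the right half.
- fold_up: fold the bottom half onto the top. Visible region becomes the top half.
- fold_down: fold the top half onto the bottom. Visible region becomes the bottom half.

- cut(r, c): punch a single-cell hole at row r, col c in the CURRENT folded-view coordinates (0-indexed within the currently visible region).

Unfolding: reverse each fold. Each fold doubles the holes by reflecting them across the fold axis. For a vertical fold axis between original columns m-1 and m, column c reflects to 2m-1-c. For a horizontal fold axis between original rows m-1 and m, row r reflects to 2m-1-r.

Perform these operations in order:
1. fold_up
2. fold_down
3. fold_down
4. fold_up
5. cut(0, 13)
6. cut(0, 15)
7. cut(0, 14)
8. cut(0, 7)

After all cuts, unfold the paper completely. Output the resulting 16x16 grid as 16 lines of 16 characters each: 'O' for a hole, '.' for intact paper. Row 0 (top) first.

Op 1 fold_up: fold axis h@8; visible region now rows[0,8) x cols[0,16) = 8x16
Op 2 fold_down: fold axis h@4; visible region now rows[4,8) x cols[0,16) = 4x16
Op 3 fold_down: fold axis h@6; visible region now rows[6,8) x cols[0,16) = 2x16
Op 4 fold_up: fold axis h@7; visible region now rows[6,7) x cols[0,16) = 1x16
Op 5 cut(0, 13): punch at orig (6,13); cuts so far [(6, 13)]; region rows[6,7) x cols[0,16) = 1x16
Op 6 cut(0, 15): punch at orig (6,15); cuts so far [(6, 13), (6, 15)]; region rows[6,7) x cols[0,16) = 1x16
Op 7 cut(0, 14): punch at orig (6,14); cuts so far [(6, 13), (6, 14), (6, 15)]; region rows[6,7) x cols[0,16) = 1x16
Op 8 cut(0, 7): punch at orig (6,7); cuts so far [(6, 7), (6, 13), (6, 14), (6, 15)]; region rows[6,7) x cols[0,16) = 1x16
Unfold 1 (reflect across h@7): 8 holes -> [(6, 7), (6, 13), (6, 14), (6, 15), (7, 7), (7, 13), (7, 14), (7, 15)]
Unfold 2 (reflect across h@6): 16 holes -> [(4, 7), (4, 13), (4, 14), (4, 15), (5, 7), (5, 13), (5, 14), (5, 15), (6, 7), (6, 13), (6, 14), (6, 15), (7, 7), (7, 13), (7, 14), (7, 15)]
Unfold 3 (reflect across h@4): 32 holes -> [(0, 7), (0, 13), (0, 14), (0, 15), (1, 7), (1, 13), (1, 14), (1, 15), (2, 7), (2, 13), (2, 14), (2, 15), (3, 7), (3, 13), (3, 14), (3, 15), (4, 7), (4, 13), (4, 14), (4, 15), (5, 7), (5, 13), (5, 14), (5, 15), (6, 7), (6, 13), (6, 14), (6, 15), (7, 7), (7, 13), (7, 14), (7, 15)]
Unfold 4 (reflect across h@8): 64 holes -> [(0, 7), (0, 13), (0, 14), (0, 15), (1, 7), (1, 13), (1, 14), (1, 15), (2, 7), (2, 13), (2, 14), (2, 15), (3, 7), (3, 13), (3, 14), (3, 15), (4, 7), (4, 13), (4, 14), (4, 15), (5, 7), (5, 13), (5, 14), (5, 15), (6, 7), (6, 13), (6, 14), (6, 15), (7, 7), (7, 13), (7, 14), (7, 15), (8, 7), (8, 13), (8, 14), (8, 15), (9, 7), (9, 13), (9, 14), (9, 15), (10, 7), (10, 13), (10, 14), (10, 15), (11, 7), (11, 13), (11, 14), (11, 15), (12, 7), (12, 13), (12, 14), (12, 15), (13, 7), (13, 13), (13, 14), (13, 15), (14, 7), (14, 13), (14, 14), (14, 15), (15, 7), (15, 13), (15, 14), (15, 15)]

Answer: .......O.....OOO
.......O.....OOO
.......O.....OOO
.......O.....OOO
.......O.....OOO
.......O.....OOO
.......O.....OOO
.......O.....OOO
.......O.....OOO
.......O.....OOO
.......O.....OOO
.......O.....OOO
.......O.....OOO
.......O.....OOO
.......O.....OOO
.......O.....OOO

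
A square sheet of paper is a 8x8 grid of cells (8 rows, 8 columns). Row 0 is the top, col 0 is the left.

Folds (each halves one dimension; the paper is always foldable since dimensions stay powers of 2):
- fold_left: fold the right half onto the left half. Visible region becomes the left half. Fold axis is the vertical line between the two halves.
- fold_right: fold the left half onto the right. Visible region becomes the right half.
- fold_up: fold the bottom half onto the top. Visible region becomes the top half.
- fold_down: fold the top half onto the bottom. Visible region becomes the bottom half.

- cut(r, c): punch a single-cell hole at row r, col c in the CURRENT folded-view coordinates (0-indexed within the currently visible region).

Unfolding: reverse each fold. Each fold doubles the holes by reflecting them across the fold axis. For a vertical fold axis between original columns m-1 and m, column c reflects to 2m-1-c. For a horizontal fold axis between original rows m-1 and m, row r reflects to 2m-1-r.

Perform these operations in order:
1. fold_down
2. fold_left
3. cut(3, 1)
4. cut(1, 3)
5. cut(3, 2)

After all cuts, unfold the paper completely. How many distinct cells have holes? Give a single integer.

Answer: 12

Derivation:
Op 1 fold_down: fold axis h@4; visible region now rows[4,8) x cols[0,8) = 4x8
Op 2 fold_left: fold axis v@4; visible region now rows[4,8) x cols[0,4) = 4x4
Op 3 cut(3, 1): punch at orig (7,1); cuts so far [(7, 1)]; region rows[4,8) x cols[0,4) = 4x4
Op 4 cut(1, 3): punch at orig (5,3); cuts so far [(5, 3), (7, 1)]; region rows[4,8) x cols[0,4) = 4x4
Op 5 cut(3, 2): punch at orig (7,2); cuts so far [(5, 3), (7, 1), (7, 2)]; region rows[4,8) x cols[0,4) = 4x4
Unfold 1 (reflect across v@4): 6 holes -> [(5, 3), (5, 4), (7, 1), (7, 2), (7, 5), (7, 6)]
Unfold 2 (reflect across h@4): 12 holes -> [(0, 1), (0, 2), (0, 5), (0, 6), (2, 3), (2, 4), (5, 3), (5, 4), (7, 1), (7, 2), (7, 5), (7, 6)]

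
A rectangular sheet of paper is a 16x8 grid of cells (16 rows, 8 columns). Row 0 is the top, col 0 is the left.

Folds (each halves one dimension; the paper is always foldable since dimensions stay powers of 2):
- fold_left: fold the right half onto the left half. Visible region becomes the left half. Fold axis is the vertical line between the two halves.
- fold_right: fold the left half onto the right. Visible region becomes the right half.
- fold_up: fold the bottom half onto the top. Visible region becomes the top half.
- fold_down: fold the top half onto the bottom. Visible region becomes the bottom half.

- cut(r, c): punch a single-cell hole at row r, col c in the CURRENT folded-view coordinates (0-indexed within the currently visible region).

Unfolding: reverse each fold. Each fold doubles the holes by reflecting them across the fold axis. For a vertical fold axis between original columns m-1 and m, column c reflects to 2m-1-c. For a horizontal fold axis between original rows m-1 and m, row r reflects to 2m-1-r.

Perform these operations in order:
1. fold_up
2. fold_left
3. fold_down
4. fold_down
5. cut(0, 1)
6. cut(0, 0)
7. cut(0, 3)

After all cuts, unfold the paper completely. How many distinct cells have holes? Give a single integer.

Op 1 fold_up: fold axis h@8; visible region now rows[0,8) x cols[0,8) = 8x8
Op 2 fold_left: fold axis v@4; visible region now rows[0,8) x cols[0,4) = 8x4
Op 3 fold_down: fold axis h@4; visible region now rows[4,8) x cols[0,4) = 4x4
Op 4 fold_down: fold axis h@6; visible region now rows[6,8) x cols[0,4) = 2x4
Op 5 cut(0, 1): punch at orig (6,1); cuts so far [(6, 1)]; region rows[6,8) x cols[0,4) = 2x4
Op 6 cut(0, 0): punch at orig (6,0); cuts so far [(6, 0), (6, 1)]; region rows[6,8) x cols[0,4) = 2x4
Op 7 cut(0, 3): punch at orig (6,3); cuts so far [(6, 0), (6, 1), (6, 3)]; region rows[6,8) x cols[0,4) = 2x4
Unfold 1 (reflect across h@6): 6 holes -> [(5, 0), (5, 1), (5, 3), (6, 0), (6, 1), (6, 3)]
Unfold 2 (reflect across h@4): 12 holes -> [(1, 0), (1, 1), (1, 3), (2, 0), (2, 1), (2, 3), (5, 0), (5, 1), (5, 3), (6, 0), (6, 1), (6, 3)]
Unfold 3 (reflect across v@4): 24 holes -> [(1, 0), (1, 1), (1, 3), (1, 4), (1, 6), (1, 7), (2, 0), (2, 1), (2, 3), (2, 4), (2, 6), (2, 7), (5, 0), (5, 1), (5, 3), (5, 4), (5, 6), (5, 7), (6, 0), (6, 1), (6, 3), (6, 4), (6, 6), (6, 7)]
Unfold 4 (reflect across h@8): 48 holes -> [(1, 0), (1, 1), (1, 3), (1, 4), (1, 6), (1, 7), (2, 0), (2, 1), (2, 3), (2, 4), (2, 6), (2, 7), (5, 0), (5, 1), (5, 3), (5, 4), (5, 6), (5, 7), (6, 0), (6, 1), (6, 3), (6, 4), (6, 6), (6, 7), (9, 0), (9, 1), (9, 3), (9, 4), (9, 6), (9, 7), (10, 0), (10, 1), (10, 3), (10, 4), (10, 6), (10, 7), (13, 0), (13, 1), (13, 3), (13, 4), (13, 6), (13, 7), (14, 0), (14, 1), (14, 3), (14, 4), (14, 6), (14, 7)]

Answer: 48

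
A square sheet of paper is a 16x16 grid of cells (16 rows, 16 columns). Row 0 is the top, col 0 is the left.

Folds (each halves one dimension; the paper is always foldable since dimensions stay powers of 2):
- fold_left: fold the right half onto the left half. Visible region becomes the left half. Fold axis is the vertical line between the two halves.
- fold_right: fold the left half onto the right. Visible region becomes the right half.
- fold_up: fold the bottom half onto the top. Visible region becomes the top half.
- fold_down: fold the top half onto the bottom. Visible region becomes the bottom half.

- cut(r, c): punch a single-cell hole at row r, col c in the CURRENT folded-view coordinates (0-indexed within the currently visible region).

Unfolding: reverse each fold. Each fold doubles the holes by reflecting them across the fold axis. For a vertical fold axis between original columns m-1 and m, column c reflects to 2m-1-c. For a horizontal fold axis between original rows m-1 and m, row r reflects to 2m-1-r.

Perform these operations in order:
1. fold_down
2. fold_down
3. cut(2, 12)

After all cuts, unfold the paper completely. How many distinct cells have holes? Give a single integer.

Answer: 4

Derivation:
Op 1 fold_down: fold axis h@8; visible region now rows[8,16) x cols[0,16) = 8x16
Op 2 fold_down: fold axis h@12; visible region now rows[12,16) x cols[0,16) = 4x16
Op 3 cut(2, 12): punch at orig (14,12); cuts so far [(14, 12)]; region rows[12,16) x cols[0,16) = 4x16
Unfold 1 (reflect across h@12): 2 holes -> [(9, 12), (14, 12)]
Unfold 2 (reflect across h@8): 4 holes -> [(1, 12), (6, 12), (9, 12), (14, 12)]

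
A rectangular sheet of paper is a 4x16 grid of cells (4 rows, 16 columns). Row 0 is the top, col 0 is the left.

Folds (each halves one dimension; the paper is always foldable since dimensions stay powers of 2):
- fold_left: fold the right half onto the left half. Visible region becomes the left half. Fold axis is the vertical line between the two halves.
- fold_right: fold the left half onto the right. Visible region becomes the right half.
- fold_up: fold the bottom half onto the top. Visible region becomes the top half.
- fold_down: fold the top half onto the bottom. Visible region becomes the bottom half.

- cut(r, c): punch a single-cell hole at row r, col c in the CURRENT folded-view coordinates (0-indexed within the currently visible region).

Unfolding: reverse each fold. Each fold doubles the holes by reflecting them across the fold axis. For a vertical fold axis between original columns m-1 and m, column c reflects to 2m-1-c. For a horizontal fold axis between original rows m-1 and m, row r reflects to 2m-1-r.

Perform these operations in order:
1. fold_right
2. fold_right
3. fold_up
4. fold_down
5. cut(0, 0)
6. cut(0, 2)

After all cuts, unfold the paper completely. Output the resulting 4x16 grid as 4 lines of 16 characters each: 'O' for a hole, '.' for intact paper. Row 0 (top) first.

Answer: .O.OO.O..O.OO.O.
.O.OO.O..O.OO.O.
.O.OO.O..O.OO.O.
.O.OO.O..O.OO.O.

Derivation:
Op 1 fold_right: fold axis v@8; visible region now rows[0,4) x cols[8,16) = 4x8
Op 2 fold_right: fold axis v@12; visible region now rows[0,4) x cols[12,16) = 4x4
Op 3 fold_up: fold axis h@2; visible region now rows[0,2) x cols[12,16) = 2x4
Op 4 fold_down: fold axis h@1; visible region now rows[1,2) x cols[12,16) = 1x4
Op 5 cut(0, 0): punch at orig (1,12); cuts so far [(1, 12)]; region rows[1,2) x cols[12,16) = 1x4
Op 6 cut(0, 2): punch at orig (1,14); cuts so far [(1, 12), (1, 14)]; region rows[1,2) x cols[12,16) = 1x4
Unfold 1 (reflect across h@1): 4 holes -> [(0, 12), (0, 14), (1, 12), (1, 14)]
Unfold 2 (reflect across h@2): 8 holes -> [(0, 12), (0, 14), (1, 12), (1, 14), (2, 12), (2, 14), (3, 12), (3, 14)]
Unfold 3 (reflect across v@12): 16 holes -> [(0, 9), (0, 11), (0, 12), (0, 14), (1, 9), (1, 11), (1, 12), (1, 14), (2, 9), (2, 11), (2, 12), (2, 14), (3, 9), (3, 11), (3, 12), (3, 14)]
Unfold 4 (reflect across v@8): 32 holes -> [(0, 1), (0, 3), (0, 4), (0, 6), (0, 9), (0, 11), (0, 12), (0, 14), (1, 1), (1, 3), (1, 4), (1, 6), (1, 9), (1, 11), (1, 12), (1, 14), (2, 1), (2, 3), (2, 4), (2, 6), (2, 9), (2, 11), (2, 12), (2, 14), (3, 1), (3, 3), (3, 4), (3, 6), (3, 9), (3, 11), (3, 12), (3, 14)]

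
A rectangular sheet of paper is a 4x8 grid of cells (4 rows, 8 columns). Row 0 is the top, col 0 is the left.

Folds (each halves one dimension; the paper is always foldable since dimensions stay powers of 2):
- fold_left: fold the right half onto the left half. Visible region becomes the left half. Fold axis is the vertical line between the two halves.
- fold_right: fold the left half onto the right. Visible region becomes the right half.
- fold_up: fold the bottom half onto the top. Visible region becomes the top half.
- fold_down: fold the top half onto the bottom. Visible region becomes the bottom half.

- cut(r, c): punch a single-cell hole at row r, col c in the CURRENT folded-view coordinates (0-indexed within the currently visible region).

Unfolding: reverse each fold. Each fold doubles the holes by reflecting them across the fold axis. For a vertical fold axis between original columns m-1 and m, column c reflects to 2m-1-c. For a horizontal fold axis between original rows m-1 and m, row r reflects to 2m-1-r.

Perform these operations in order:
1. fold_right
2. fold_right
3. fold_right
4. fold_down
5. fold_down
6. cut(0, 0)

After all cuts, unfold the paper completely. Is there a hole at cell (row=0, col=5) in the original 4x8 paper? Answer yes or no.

Answer: yes

Derivation:
Op 1 fold_right: fold axis v@4; visible region now rows[0,4) x cols[4,8) = 4x4
Op 2 fold_right: fold axis v@6; visible region now rows[0,4) x cols[6,8) = 4x2
Op 3 fold_right: fold axis v@7; visible region now rows[0,4) x cols[7,8) = 4x1
Op 4 fold_down: fold axis h@2; visible region now rows[2,4) x cols[7,8) = 2x1
Op 5 fold_down: fold axis h@3; visible region now rows[3,4) x cols[7,8) = 1x1
Op 6 cut(0, 0): punch at orig (3,7); cuts so far [(3, 7)]; region rows[3,4) x cols[7,8) = 1x1
Unfold 1 (reflect across h@3): 2 holes -> [(2, 7), (3, 7)]
Unfold 2 (reflect across h@2): 4 holes -> [(0, 7), (1, 7), (2, 7), (3, 7)]
Unfold 3 (reflect across v@7): 8 holes -> [(0, 6), (0, 7), (1, 6), (1, 7), (2, 6), (2, 7), (3, 6), (3, 7)]
Unfold 4 (reflect across v@6): 16 holes -> [(0, 4), (0, 5), (0, 6), (0, 7), (1, 4), (1, 5), (1, 6), (1, 7), (2, 4), (2, 5), (2, 6), (2, 7), (3, 4), (3, 5), (3, 6), (3, 7)]
Unfold 5 (reflect across v@4): 32 holes -> [(0, 0), (0, 1), (0, 2), (0, 3), (0, 4), (0, 5), (0, 6), (0, 7), (1, 0), (1, 1), (1, 2), (1, 3), (1, 4), (1, 5), (1, 6), (1, 7), (2, 0), (2, 1), (2, 2), (2, 3), (2, 4), (2, 5), (2, 6), (2, 7), (3, 0), (3, 1), (3, 2), (3, 3), (3, 4), (3, 5), (3, 6), (3, 7)]
Holes: [(0, 0), (0, 1), (0, 2), (0, 3), (0, 4), (0, 5), (0, 6), (0, 7), (1, 0), (1, 1), (1, 2), (1, 3), (1, 4), (1, 5), (1, 6), (1, 7), (2, 0), (2, 1), (2, 2), (2, 3), (2, 4), (2, 5), (2, 6), (2, 7), (3, 0), (3, 1), (3, 2), (3, 3), (3, 4), (3, 5), (3, 6), (3, 7)]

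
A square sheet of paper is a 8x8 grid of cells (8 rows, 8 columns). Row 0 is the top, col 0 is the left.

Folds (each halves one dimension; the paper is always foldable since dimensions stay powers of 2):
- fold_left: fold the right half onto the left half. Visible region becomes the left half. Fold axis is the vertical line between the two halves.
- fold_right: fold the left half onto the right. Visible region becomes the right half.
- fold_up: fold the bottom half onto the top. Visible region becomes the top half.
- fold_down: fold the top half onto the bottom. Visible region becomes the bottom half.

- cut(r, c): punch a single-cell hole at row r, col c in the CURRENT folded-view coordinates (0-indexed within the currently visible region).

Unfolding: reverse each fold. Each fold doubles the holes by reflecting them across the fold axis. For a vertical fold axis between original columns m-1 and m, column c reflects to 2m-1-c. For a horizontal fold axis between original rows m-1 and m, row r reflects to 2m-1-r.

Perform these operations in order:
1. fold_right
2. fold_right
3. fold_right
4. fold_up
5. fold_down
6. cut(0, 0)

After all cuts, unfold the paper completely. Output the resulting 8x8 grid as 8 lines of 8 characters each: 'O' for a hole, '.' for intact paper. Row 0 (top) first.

Op 1 fold_right: fold axis v@4; visible region now rows[0,8) x cols[4,8) = 8x4
Op 2 fold_right: fold axis v@6; visible region now rows[0,8) x cols[6,8) = 8x2
Op 3 fold_right: fold axis v@7; visible region now rows[0,8) x cols[7,8) = 8x1
Op 4 fold_up: fold axis h@4; visible region now rows[0,4) x cols[7,8) = 4x1
Op 5 fold_down: fold axis h@2; visible region now rows[2,4) x cols[7,8) = 2x1
Op 6 cut(0, 0): punch at orig (2,7); cuts so far [(2, 7)]; region rows[2,4) x cols[7,8) = 2x1
Unfold 1 (reflect across h@2): 2 holes -> [(1, 7), (2, 7)]
Unfold 2 (reflect across h@4): 4 holes -> [(1, 7), (2, 7), (5, 7), (6, 7)]
Unfold 3 (reflect across v@7): 8 holes -> [(1, 6), (1, 7), (2, 6), (2, 7), (5, 6), (5, 7), (6, 6), (6, 7)]
Unfold 4 (reflect across v@6): 16 holes -> [(1, 4), (1, 5), (1, 6), (1, 7), (2, 4), (2, 5), (2, 6), (2, 7), (5, 4), (5, 5), (5, 6), (5, 7), (6, 4), (6, 5), (6, 6), (6, 7)]
Unfold 5 (reflect across v@4): 32 holes -> [(1, 0), (1, 1), (1, 2), (1, 3), (1, 4), (1, 5), (1, 6), (1, 7), (2, 0), (2, 1), (2, 2), (2, 3), (2, 4), (2, 5), (2, 6), (2, 7), (5, 0), (5, 1), (5, 2), (5, 3), (5, 4), (5, 5), (5, 6), (5, 7), (6, 0), (6, 1), (6, 2), (6, 3), (6, 4), (6, 5), (6, 6), (6, 7)]

Answer: ........
OOOOOOOO
OOOOOOOO
........
........
OOOOOOOO
OOOOOOOO
........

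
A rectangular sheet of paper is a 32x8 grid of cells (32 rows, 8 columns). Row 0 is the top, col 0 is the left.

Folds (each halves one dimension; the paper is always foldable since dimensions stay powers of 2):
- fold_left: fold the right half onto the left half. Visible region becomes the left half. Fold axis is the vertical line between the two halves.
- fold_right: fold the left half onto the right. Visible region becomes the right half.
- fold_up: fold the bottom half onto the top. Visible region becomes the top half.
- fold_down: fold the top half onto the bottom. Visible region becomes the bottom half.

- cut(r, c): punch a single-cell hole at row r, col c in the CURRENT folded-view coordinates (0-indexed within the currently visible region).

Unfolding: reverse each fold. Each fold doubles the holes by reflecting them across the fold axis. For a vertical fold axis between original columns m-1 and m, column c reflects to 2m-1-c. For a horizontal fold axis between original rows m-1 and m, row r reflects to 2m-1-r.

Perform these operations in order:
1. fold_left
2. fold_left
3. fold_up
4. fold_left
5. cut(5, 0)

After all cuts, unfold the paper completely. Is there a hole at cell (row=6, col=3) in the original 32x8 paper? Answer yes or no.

Op 1 fold_left: fold axis v@4; visible region now rows[0,32) x cols[0,4) = 32x4
Op 2 fold_left: fold axis v@2; visible region now rows[0,32) x cols[0,2) = 32x2
Op 3 fold_up: fold axis h@16; visible region now rows[0,16) x cols[0,2) = 16x2
Op 4 fold_left: fold axis v@1; visible region now rows[0,16) x cols[0,1) = 16x1
Op 5 cut(5, 0): punch at orig (5,0); cuts so far [(5, 0)]; region rows[0,16) x cols[0,1) = 16x1
Unfold 1 (reflect across v@1): 2 holes -> [(5, 0), (5, 1)]
Unfold 2 (reflect across h@16): 4 holes -> [(5, 0), (5, 1), (26, 0), (26, 1)]
Unfold 3 (reflect across v@2): 8 holes -> [(5, 0), (5, 1), (5, 2), (5, 3), (26, 0), (26, 1), (26, 2), (26, 3)]
Unfold 4 (reflect across v@4): 16 holes -> [(5, 0), (5, 1), (5, 2), (5, 3), (5, 4), (5, 5), (5, 6), (5, 7), (26, 0), (26, 1), (26, 2), (26, 3), (26, 4), (26, 5), (26, 6), (26, 7)]
Holes: [(5, 0), (5, 1), (5, 2), (5, 3), (5, 4), (5, 5), (5, 6), (5, 7), (26, 0), (26, 1), (26, 2), (26, 3), (26, 4), (26, 5), (26, 6), (26, 7)]

Answer: no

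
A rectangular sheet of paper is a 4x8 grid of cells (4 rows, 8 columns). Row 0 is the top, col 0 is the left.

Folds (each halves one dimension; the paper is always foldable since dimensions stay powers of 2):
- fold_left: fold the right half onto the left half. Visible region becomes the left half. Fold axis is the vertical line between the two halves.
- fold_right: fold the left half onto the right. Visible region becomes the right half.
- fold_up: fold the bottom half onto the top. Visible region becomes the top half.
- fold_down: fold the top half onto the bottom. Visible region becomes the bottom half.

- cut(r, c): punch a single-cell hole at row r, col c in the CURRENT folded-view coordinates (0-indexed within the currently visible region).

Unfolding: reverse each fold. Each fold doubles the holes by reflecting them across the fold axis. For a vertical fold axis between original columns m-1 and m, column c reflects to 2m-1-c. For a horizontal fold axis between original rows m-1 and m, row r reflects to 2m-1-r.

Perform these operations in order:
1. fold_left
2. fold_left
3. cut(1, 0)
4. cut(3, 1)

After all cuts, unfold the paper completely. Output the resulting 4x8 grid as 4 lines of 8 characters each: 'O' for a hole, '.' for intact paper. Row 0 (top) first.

Answer: ........
O..OO..O
........
.OO..OO.

Derivation:
Op 1 fold_left: fold axis v@4; visible region now rows[0,4) x cols[0,4) = 4x4
Op 2 fold_left: fold axis v@2; visible region now rows[0,4) x cols[0,2) = 4x2
Op 3 cut(1, 0): punch at orig (1,0); cuts so far [(1, 0)]; region rows[0,4) x cols[0,2) = 4x2
Op 4 cut(3, 1): punch at orig (3,1); cuts so far [(1, 0), (3, 1)]; region rows[0,4) x cols[0,2) = 4x2
Unfold 1 (reflect across v@2): 4 holes -> [(1, 0), (1, 3), (3, 1), (3, 2)]
Unfold 2 (reflect across v@4): 8 holes -> [(1, 0), (1, 3), (1, 4), (1, 7), (3, 1), (3, 2), (3, 5), (3, 6)]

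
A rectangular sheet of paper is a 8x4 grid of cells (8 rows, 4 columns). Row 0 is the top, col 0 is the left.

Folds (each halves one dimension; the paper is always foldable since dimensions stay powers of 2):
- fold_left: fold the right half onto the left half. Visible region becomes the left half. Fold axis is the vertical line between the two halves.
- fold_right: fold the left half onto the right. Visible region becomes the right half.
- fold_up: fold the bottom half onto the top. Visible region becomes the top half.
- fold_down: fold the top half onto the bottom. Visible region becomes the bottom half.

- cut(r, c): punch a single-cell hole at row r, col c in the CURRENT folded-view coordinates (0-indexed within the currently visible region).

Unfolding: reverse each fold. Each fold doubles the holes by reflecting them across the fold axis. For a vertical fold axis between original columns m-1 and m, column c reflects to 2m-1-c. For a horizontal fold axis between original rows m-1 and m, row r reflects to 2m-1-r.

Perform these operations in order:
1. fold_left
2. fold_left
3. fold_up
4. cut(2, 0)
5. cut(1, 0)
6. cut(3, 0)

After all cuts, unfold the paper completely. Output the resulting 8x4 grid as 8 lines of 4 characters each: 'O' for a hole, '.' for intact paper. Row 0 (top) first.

Op 1 fold_left: fold axis v@2; visible region now rows[0,8) x cols[0,2) = 8x2
Op 2 fold_left: fold axis v@1; visible region now rows[0,8) x cols[0,1) = 8x1
Op 3 fold_up: fold axis h@4; visible region now rows[0,4) x cols[0,1) = 4x1
Op 4 cut(2, 0): punch at orig (2,0); cuts so far [(2, 0)]; region rows[0,4) x cols[0,1) = 4x1
Op 5 cut(1, 0): punch at orig (1,0); cuts so far [(1, 0), (2, 0)]; region rows[0,4) x cols[0,1) = 4x1
Op 6 cut(3, 0): punch at orig (3,0); cuts so far [(1, 0), (2, 0), (3, 0)]; region rows[0,4) x cols[0,1) = 4x1
Unfold 1 (reflect across h@4): 6 holes -> [(1, 0), (2, 0), (3, 0), (4, 0), (5, 0), (6, 0)]
Unfold 2 (reflect across v@1): 12 holes -> [(1, 0), (1, 1), (2, 0), (2, 1), (3, 0), (3, 1), (4, 0), (4, 1), (5, 0), (5, 1), (6, 0), (6, 1)]
Unfold 3 (reflect across v@2): 24 holes -> [(1, 0), (1, 1), (1, 2), (1, 3), (2, 0), (2, 1), (2, 2), (2, 3), (3, 0), (3, 1), (3, 2), (3, 3), (4, 0), (4, 1), (4, 2), (4, 3), (5, 0), (5, 1), (5, 2), (5, 3), (6, 0), (6, 1), (6, 2), (6, 3)]

Answer: ....
OOOO
OOOO
OOOO
OOOO
OOOO
OOOO
....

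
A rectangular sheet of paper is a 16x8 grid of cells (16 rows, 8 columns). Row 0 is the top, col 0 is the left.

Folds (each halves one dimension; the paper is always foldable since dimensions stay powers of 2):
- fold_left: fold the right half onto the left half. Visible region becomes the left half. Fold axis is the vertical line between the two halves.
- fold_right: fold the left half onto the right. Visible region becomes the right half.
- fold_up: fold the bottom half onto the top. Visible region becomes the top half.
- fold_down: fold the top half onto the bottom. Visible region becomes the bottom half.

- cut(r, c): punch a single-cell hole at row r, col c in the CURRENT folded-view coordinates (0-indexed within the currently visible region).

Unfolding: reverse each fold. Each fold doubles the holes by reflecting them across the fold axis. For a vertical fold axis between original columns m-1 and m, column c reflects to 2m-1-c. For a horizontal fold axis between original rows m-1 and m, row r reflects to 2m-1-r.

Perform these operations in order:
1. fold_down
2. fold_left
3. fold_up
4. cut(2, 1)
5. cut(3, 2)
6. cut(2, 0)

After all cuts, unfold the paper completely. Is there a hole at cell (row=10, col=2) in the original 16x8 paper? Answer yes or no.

Op 1 fold_down: fold axis h@8; visible region now rows[8,16) x cols[0,8) = 8x8
Op 2 fold_left: fold axis v@4; visible region now rows[8,16) x cols[0,4) = 8x4
Op 3 fold_up: fold axis h@12; visible region now rows[8,12) x cols[0,4) = 4x4
Op 4 cut(2, 1): punch at orig (10,1); cuts so far [(10, 1)]; region rows[8,12) x cols[0,4) = 4x4
Op 5 cut(3, 2): punch at orig (11,2); cuts so far [(10, 1), (11, 2)]; region rows[8,12) x cols[0,4) = 4x4
Op 6 cut(2, 0): punch at orig (10,0); cuts so far [(10, 0), (10, 1), (11, 2)]; region rows[8,12) x cols[0,4) = 4x4
Unfold 1 (reflect across h@12): 6 holes -> [(10, 0), (10, 1), (11, 2), (12, 2), (13, 0), (13, 1)]
Unfold 2 (reflect across v@4): 12 holes -> [(10, 0), (10, 1), (10, 6), (10, 7), (11, 2), (11, 5), (12, 2), (12, 5), (13, 0), (13, 1), (13, 6), (13, 7)]
Unfold 3 (reflect across h@8): 24 holes -> [(2, 0), (2, 1), (2, 6), (2, 7), (3, 2), (3, 5), (4, 2), (4, 5), (5, 0), (5, 1), (5, 6), (5, 7), (10, 0), (10, 1), (10, 6), (10, 7), (11, 2), (11, 5), (12, 2), (12, 5), (13, 0), (13, 1), (13, 6), (13, 7)]
Holes: [(2, 0), (2, 1), (2, 6), (2, 7), (3, 2), (3, 5), (4, 2), (4, 5), (5, 0), (5, 1), (5, 6), (5, 7), (10, 0), (10, 1), (10, 6), (10, 7), (11, 2), (11, 5), (12, 2), (12, 5), (13, 0), (13, 1), (13, 6), (13, 7)]

Answer: no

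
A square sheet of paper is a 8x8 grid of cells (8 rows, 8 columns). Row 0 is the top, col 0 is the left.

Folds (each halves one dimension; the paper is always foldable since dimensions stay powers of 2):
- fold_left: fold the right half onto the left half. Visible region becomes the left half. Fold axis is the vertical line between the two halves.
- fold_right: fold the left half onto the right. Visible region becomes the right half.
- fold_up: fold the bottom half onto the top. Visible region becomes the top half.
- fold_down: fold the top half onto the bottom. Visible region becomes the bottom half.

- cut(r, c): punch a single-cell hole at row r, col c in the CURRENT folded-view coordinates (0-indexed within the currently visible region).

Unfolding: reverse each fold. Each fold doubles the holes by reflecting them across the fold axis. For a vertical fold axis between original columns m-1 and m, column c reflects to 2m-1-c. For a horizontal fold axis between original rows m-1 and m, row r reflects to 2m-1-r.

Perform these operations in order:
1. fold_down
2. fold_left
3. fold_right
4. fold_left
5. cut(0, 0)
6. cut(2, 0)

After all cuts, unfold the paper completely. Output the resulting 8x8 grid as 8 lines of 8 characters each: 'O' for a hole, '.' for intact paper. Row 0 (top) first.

Answer: ........
OOOOOOOO
........
OOOOOOOO
OOOOOOOO
........
OOOOOOOO
........

Derivation:
Op 1 fold_down: fold axis h@4; visible region now rows[4,8) x cols[0,8) = 4x8
Op 2 fold_left: fold axis v@4; visible region now rows[4,8) x cols[0,4) = 4x4
Op 3 fold_right: fold axis v@2; visible region now rows[4,8) x cols[2,4) = 4x2
Op 4 fold_left: fold axis v@3; visible region now rows[4,8) x cols[2,3) = 4x1
Op 5 cut(0, 0): punch at orig (4,2); cuts so far [(4, 2)]; region rows[4,8) x cols[2,3) = 4x1
Op 6 cut(2, 0): punch at orig (6,2); cuts so far [(4, 2), (6, 2)]; region rows[4,8) x cols[2,3) = 4x1
Unfold 1 (reflect across v@3): 4 holes -> [(4, 2), (4, 3), (6, 2), (6, 3)]
Unfold 2 (reflect across v@2): 8 holes -> [(4, 0), (4, 1), (4, 2), (4, 3), (6, 0), (6, 1), (6, 2), (6, 3)]
Unfold 3 (reflect across v@4): 16 holes -> [(4, 0), (4, 1), (4, 2), (4, 3), (4, 4), (4, 5), (4, 6), (4, 7), (6, 0), (6, 1), (6, 2), (6, 3), (6, 4), (6, 5), (6, 6), (6, 7)]
Unfold 4 (reflect across h@4): 32 holes -> [(1, 0), (1, 1), (1, 2), (1, 3), (1, 4), (1, 5), (1, 6), (1, 7), (3, 0), (3, 1), (3, 2), (3, 3), (3, 4), (3, 5), (3, 6), (3, 7), (4, 0), (4, 1), (4, 2), (4, 3), (4, 4), (4, 5), (4, 6), (4, 7), (6, 0), (6, 1), (6, 2), (6, 3), (6, 4), (6, 5), (6, 6), (6, 7)]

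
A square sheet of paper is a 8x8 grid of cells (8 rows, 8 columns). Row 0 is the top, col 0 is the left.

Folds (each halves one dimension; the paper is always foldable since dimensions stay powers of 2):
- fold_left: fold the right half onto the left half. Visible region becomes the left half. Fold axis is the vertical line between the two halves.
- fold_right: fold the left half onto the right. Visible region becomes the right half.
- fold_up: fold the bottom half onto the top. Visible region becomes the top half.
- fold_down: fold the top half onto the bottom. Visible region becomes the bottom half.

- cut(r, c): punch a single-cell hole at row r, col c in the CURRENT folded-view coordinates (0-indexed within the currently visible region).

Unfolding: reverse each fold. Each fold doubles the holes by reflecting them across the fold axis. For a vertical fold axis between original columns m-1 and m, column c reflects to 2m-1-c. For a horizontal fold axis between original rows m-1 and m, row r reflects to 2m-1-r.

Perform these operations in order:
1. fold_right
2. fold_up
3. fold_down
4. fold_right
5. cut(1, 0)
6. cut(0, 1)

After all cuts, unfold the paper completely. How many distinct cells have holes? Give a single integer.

Op 1 fold_right: fold axis v@4; visible region now rows[0,8) x cols[4,8) = 8x4
Op 2 fold_up: fold axis h@4; visible region now rows[0,4) x cols[4,8) = 4x4
Op 3 fold_down: fold axis h@2; visible region now rows[2,4) x cols[4,8) = 2x4
Op 4 fold_right: fold axis v@6; visible region now rows[2,4) x cols[6,8) = 2x2
Op 5 cut(1, 0): punch at orig (3,6); cuts so far [(3, 6)]; region rows[2,4) x cols[6,8) = 2x2
Op 6 cut(0, 1): punch at orig (2,7); cuts so far [(2, 7), (3, 6)]; region rows[2,4) x cols[6,8) = 2x2
Unfold 1 (reflect across v@6): 4 holes -> [(2, 4), (2, 7), (3, 5), (3, 6)]
Unfold 2 (reflect across h@2): 8 holes -> [(0, 5), (0, 6), (1, 4), (1, 7), (2, 4), (2, 7), (3, 5), (3, 6)]
Unfold 3 (reflect across h@4): 16 holes -> [(0, 5), (0, 6), (1, 4), (1, 7), (2, 4), (2, 7), (3, 5), (3, 6), (4, 5), (4, 6), (5, 4), (5, 7), (6, 4), (6, 7), (7, 5), (7, 6)]
Unfold 4 (reflect across v@4): 32 holes -> [(0, 1), (0, 2), (0, 5), (0, 6), (1, 0), (1, 3), (1, 4), (1, 7), (2, 0), (2, 3), (2, 4), (2, 7), (3, 1), (3, 2), (3, 5), (3, 6), (4, 1), (4, 2), (4, 5), (4, 6), (5, 0), (5, 3), (5, 4), (5, 7), (6, 0), (6, 3), (6, 4), (6, 7), (7, 1), (7, 2), (7, 5), (7, 6)]

Answer: 32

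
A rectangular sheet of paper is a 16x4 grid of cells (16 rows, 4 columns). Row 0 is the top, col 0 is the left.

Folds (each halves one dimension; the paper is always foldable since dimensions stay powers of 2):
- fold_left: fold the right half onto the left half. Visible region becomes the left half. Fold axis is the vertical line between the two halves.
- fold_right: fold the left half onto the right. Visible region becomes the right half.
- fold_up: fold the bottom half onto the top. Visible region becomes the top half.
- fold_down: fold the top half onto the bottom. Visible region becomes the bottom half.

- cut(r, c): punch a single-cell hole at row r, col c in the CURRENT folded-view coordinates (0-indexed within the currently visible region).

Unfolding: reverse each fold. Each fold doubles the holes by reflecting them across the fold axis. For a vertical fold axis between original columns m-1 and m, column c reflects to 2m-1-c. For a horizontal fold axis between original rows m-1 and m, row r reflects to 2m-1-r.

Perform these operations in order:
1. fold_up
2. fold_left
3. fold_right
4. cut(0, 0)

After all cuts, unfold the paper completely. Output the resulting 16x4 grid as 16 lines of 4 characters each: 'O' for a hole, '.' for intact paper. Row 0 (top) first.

Op 1 fold_up: fold axis h@8; visible region now rows[0,8) x cols[0,4) = 8x4
Op 2 fold_left: fold axis v@2; visible region now rows[0,8) x cols[0,2) = 8x2
Op 3 fold_right: fold axis v@1; visible region now rows[0,8) x cols[1,2) = 8x1
Op 4 cut(0, 0): punch at orig (0,1); cuts so far [(0, 1)]; region rows[0,8) x cols[1,2) = 8x1
Unfold 1 (reflect across v@1): 2 holes -> [(0, 0), (0, 1)]
Unfold 2 (reflect across v@2): 4 holes -> [(0, 0), (0, 1), (0, 2), (0, 3)]
Unfold 3 (reflect across h@8): 8 holes -> [(0, 0), (0, 1), (0, 2), (0, 3), (15, 0), (15, 1), (15, 2), (15, 3)]

Answer: OOOO
....
....
....
....
....
....
....
....
....
....
....
....
....
....
OOOO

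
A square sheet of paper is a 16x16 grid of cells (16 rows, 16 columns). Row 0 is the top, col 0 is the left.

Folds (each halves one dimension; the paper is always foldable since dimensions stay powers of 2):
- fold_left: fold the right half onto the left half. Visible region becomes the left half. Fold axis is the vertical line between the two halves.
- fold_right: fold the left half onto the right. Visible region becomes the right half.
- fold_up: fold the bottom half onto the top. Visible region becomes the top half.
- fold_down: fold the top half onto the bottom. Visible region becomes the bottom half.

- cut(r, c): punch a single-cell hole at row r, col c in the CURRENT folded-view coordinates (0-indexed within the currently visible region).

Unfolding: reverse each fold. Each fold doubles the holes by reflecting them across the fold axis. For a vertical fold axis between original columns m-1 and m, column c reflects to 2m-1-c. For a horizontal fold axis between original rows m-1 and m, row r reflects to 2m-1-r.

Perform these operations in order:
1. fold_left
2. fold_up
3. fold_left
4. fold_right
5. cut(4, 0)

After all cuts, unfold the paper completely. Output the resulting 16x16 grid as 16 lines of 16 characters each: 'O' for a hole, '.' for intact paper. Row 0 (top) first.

Answer: ................
................
................
................
.OO..OO..OO..OO.
................
................
................
................
................
................
.OO..OO..OO..OO.
................
................
................
................

Derivation:
Op 1 fold_left: fold axis v@8; visible region now rows[0,16) x cols[0,8) = 16x8
Op 2 fold_up: fold axis h@8; visible region now rows[0,8) x cols[0,8) = 8x8
Op 3 fold_left: fold axis v@4; visible region now rows[0,8) x cols[0,4) = 8x4
Op 4 fold_right: fold axis v@2; visible region now rows[0,8) x cols[2,4) = 8x2
Op 5 cut(4, 0): punch at orig (4,2); cuts so far [(4, 2)]; region rows[0,8) x cols[2,4) = 8x2
Unfold 1 (reflect across v@2): 2 holes -> [(4, 1), (4, 2)]
Unfold 2 (reflect across v@4): 4 holes -> [(4, 1), (4, 2), (4, 5), (4, 6)]
Unfold 3 (reflect across h@8): 8 holes -> [(4, 1), (4, 2), (4, 5), (4, 6), (11, 1), (11, 2), (11, 5), (11, 6)]
Unfold 4 (reflect across v@8): 16 holes -> [(4, 1), (4, 2), (4, 5), (4, 6), (4, 9), (4, 10), (4, 13), (4, 14), (11, 1), (11, 2), (11, 5), (11, 6), (11, 9), (11, 10), (11, 13), (11, 14)]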